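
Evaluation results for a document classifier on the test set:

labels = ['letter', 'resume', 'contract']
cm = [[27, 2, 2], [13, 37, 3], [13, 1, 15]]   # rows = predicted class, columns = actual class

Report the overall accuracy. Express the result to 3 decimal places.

Accuracy = trace / total = (27+37+15=79) / 113 = 79/113 = 0.699

0.699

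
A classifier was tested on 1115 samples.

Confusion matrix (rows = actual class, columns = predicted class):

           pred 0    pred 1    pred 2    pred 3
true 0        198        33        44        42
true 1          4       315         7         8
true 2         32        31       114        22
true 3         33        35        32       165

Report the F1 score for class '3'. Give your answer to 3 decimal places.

One-vs-rest for '3': TP = diagonal; FP = other classes predicted '3'; FN = '3' predicted as other.
F1 score = 2·TP/(2·TP+FP+FN).
3: TP=165, FP=42+8+22=72, FN=33+35+32=100 → 330/502 = 0.6574

0.657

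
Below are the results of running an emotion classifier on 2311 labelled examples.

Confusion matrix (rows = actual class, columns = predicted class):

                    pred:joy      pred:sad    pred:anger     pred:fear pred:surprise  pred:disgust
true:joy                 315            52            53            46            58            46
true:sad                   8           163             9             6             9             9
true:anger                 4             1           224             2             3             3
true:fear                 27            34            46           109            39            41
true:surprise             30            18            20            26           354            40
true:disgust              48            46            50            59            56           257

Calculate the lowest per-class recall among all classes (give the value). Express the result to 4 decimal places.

Per-class recall (TP/(TP+FN)):
  joy: TP=315, FN=52+53+46+58+46=255 → 315/570 = 0.55263
  sad: TP=163, FN=8+9+6+9+9=41 → 163/204 = 0.79902
  anger: TP=224, FN=4+1+2+3+3=13 → 224/237 = 0.94515
  fear: TP=109, FN=27+34+46+39+41=187 → 109/296 = 0.36824
  surprise: TP=354, FN=30+18+20+26+40=134 → 354/488 = 0.72541
  disgust: TP=257, FN=48+46+50+59+56=259 → 257/516 = 0.49806
Lowest is class 'fear' with recall = 0.3682.

0.3682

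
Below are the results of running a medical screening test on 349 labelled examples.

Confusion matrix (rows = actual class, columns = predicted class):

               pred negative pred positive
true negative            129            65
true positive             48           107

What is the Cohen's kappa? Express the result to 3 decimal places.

Observed agreement pₒ = trace/N = 236/349 = 0.6762
Expected agreement pₑ = Σ (rowᵢ·colᵢ)/N² = (194·177 + 155·172)/349² = 0.5008
κ = (pₒ − pₑ)/(1 − pₑ) = (0.6762 − 0.5008)/(1 − 0.5008) = 0.351

0.351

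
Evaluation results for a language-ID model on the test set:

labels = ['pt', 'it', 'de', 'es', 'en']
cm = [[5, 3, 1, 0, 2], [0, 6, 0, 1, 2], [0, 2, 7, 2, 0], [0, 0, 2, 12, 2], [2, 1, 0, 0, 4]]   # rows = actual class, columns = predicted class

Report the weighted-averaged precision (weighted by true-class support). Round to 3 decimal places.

0.660

Per-class precision (TP/(TP+FP)):
  pt: TP=5, FP=0+0+0+2=2 → 5/7 = 0.7143
  it: TP=6, FP=3+2+0+1=6 → 6/12 = 0.5000
  de: TP=7, FP=1+0+2+0=3 → 7/10 = 0.7000
  es: TP=12, FP=0+1+2+0=3 → 12/15 = 0.8000
  en: TP=4, FP=2+2+0+2=6 → 4/10 = 0.4000
Weighted-precision = Σ (supportᵢ/N)·precisionᵢ with N=54: (11/54)·0.7143 + (9/54)·0.5000 + (11/54)·0.7000 + (16/54)·0.8000 + (7/54)·0.4000 = 0.660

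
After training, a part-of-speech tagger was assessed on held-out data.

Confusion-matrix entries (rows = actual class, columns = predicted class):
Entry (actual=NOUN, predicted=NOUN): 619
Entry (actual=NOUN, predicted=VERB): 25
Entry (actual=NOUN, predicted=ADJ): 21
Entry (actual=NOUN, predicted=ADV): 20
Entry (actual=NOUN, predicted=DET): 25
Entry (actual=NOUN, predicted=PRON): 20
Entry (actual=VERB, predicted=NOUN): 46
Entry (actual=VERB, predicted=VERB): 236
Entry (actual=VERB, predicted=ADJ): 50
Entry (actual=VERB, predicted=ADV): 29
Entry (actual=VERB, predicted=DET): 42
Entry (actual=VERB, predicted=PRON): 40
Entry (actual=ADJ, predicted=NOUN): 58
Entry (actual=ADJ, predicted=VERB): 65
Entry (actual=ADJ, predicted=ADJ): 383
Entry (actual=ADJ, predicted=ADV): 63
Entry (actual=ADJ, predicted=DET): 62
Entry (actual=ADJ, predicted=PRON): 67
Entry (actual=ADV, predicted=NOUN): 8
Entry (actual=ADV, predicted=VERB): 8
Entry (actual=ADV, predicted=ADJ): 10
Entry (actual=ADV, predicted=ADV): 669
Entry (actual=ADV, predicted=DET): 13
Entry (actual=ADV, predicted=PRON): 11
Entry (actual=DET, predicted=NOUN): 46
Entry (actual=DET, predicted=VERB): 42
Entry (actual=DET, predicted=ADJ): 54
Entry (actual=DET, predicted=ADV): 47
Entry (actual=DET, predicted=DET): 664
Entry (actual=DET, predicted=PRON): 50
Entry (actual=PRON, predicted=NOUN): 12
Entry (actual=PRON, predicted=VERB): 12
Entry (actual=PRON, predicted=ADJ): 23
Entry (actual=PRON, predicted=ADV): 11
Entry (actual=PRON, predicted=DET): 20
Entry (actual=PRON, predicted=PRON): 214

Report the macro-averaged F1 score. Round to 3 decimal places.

Per-class F1 score (2·TP/(2·TP+FP+FN)):
  NOUN: TP=619, FP=46+58+8+46+12=170, FN=25+21+20+25+20=111 → 1238/1519 = 0.8150
  VERB: TP=236, FP=25+65+8+42+12=152, FN=46+50+29+42+40=207 → 472/831 = 0.5680
  ADJ: TP=383, FP=21+50+10+54+23=158, FN=58+65+63+62+67=315 → 766/1239 = 0.6182
  ADV: TP=669, FP=20+29+63+47+11=170, FN=8+8+10+13+11=50 → 1338/1558 = 0.8588
  DET: TP=664, FP=25+42+62+13+20=162, FN=46+42+54+47+50=239 → 1328/1729 = 0.7681
  PRON: TP=214, FP=20+40+67+11+50=188, FN=12+12+23+11+20=78 → 428/694 = 0.6167
Macro-F1 score = mean = (0.8150 + 0.5680 + 0.6182 + 0.8588 + 0.7681 + 0.6167) / 6 = 0.707

0.707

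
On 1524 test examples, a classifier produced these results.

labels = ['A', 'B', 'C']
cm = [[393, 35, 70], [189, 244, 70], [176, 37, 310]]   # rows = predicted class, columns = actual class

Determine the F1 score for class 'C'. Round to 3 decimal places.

0.637

Take TP from the diagonal, FP from the rest of the 'C' prediction marginal, FN from the rest of the 'C' actual marginal.
F1 score = 2·TP/(2·TP+FP+FN).
C: TP=310, FP=176+37=213, FN=70+70=140 → 620/973 = 0.6372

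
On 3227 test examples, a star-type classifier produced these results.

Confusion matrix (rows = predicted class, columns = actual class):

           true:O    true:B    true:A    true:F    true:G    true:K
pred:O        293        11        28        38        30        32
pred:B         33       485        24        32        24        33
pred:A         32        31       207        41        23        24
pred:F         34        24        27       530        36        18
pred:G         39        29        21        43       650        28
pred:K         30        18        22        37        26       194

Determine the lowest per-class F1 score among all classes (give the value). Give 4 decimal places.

0.5915

Per-class F1 score (2·TP/(2·TP+FP+FN)):
  O: TP=293, FP=11+28+38+30+32=139, FN=33+32+34+39+30=168 → 586/893 = 0.65622
  B: TP=485, FP=33+24+32+24+33=146, FN=11+31+24+29+18=113 → 970/1229 = 0.78926
  A: TP=207, FP=32+31+41+23+24=151, FN=28+24+27+21+22=122 → 414/687 = 0.60262
  F: TP=530, FP=34+24+27+36+18=139, FN=38+32+41+43+37=191 → 1060/1390 = 0.76259
  G: TP=650, FP=39+29+21+43+28=160, FN=30+24+23+36+26=139 → 1300/1599 = 0.81301
  K: TP=194, FP=30+18+22+37+26=133, FN=32+33+24+18+28=135 → 388/656 = 0.59146
Lowest is class 'K' with F1 score = 0.5915.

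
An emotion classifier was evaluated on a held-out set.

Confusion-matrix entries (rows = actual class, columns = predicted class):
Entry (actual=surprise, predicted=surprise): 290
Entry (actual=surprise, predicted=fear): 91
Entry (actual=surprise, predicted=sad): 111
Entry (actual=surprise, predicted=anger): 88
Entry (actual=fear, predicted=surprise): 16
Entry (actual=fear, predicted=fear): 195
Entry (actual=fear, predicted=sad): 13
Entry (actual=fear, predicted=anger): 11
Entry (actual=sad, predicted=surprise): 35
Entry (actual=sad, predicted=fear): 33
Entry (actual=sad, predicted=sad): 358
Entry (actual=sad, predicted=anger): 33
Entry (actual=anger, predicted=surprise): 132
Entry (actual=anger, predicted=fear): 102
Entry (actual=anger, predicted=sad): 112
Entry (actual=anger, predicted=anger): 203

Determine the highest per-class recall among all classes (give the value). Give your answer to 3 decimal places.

Per-class recall (TP/(TP+FN)):
  surprise: TP=290, FN=91+111+88=290 → 290/580 = 0.5000
  fear: TP=195, FN=16+13+11=40 → 195/235 = 0.8298
  sad: TP=358, FN=35+33+33=101 → 358/459 = 0.7800
  anger: TP=203, FN=132+102+112=346 → 203/549 = 0.3698
Highest is class 'fear' with recall = 0.830.

0.830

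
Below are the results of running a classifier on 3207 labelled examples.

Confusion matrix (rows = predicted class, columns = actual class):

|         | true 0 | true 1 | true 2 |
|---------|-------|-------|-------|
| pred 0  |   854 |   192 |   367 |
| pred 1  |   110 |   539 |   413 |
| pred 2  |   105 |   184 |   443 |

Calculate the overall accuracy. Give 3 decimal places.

Accuracy = trace / total = (854+539+443=1836) / 3207 = 1836/3207 = 0.572

0.572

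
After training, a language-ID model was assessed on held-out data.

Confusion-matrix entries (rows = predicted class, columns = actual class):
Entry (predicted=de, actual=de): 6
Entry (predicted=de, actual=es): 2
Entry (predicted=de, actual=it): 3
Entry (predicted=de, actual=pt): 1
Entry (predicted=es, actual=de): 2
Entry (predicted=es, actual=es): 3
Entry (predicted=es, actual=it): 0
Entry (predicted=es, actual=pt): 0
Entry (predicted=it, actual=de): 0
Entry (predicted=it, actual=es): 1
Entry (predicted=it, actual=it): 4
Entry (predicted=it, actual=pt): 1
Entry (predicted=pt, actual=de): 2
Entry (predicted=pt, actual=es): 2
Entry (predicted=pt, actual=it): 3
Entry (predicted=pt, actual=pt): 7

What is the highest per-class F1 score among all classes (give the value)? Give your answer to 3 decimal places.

0.609

Per-class F1 score (2·TP/(2·TP+FP+FN)):
  de: TP=6, FP=2+3+1=6, FN=2+0+2=4 → 12/22 = 0.5455
  es: TP=3, FP=2+0+0=2, FN=2+1+2=5 → 6/13 = 0.4615
  it: TP=4, FP=0+1+1=2, FN=3+0+3=6 → 8/16 = 0.5000
  pt: TP=7, FP=2+2+3=7, FN=1+0+1=2 → 14/23 = 0.6087
Highest is class 'pt' with F1 score = 0.609.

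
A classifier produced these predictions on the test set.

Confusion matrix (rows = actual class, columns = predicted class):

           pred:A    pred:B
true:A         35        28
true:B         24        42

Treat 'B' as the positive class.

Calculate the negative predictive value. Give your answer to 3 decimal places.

NPV = TN/(TN+FN) = 35/(35+24) = 0.593

0.593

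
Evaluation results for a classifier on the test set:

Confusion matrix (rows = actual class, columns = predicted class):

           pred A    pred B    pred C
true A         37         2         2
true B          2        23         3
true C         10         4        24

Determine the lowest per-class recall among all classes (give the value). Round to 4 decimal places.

0.6316

Per-class recall (TP/(TP+FN)):
  A: TP=37, FN=2+2=4 → 37/41 = 0.90244
  B: TP=23, FN=2+3=5 → 23/28 = 0.82143
  C: TP=24, FN=10+4=14 → 24/38 = 0.63158
Lowest is class 'C' with recall = 0.6316.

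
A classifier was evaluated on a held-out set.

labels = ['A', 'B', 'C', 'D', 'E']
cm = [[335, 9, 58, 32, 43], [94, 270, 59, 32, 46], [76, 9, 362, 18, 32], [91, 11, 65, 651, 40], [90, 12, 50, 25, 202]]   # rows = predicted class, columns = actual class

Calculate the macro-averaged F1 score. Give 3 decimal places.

0.651

Per-class F1 score (2·TP/(2·TP+FP+FN)):
  A: TP=335, FP=9+58+32+43=142, FN=94+76+91+90=351 → 670/1163 = 0.5761
  B: TP=270, FP=94+59+32+46=231, FN=9+9+11+12=41 → 540/812 = 0.6650
  C: TP=362, FP=76+9+18+32=135, FN=58+59+65+50=232 → 724/1091 = 0.6636
  D: TP=651, FP=91+11+65+40=207, FN=32+32+18+25=107 → 1302/1616 = 0.8057
  E: TP=202, FP=90+12+50+25=177, FN=43+46+32+40=161 → 404/742 = 0.5445
Macro-F1 score = mean = (0.5761 + 0.6650 + 0.6636 + 0.8057 + 0.5445) / 5 = 0.651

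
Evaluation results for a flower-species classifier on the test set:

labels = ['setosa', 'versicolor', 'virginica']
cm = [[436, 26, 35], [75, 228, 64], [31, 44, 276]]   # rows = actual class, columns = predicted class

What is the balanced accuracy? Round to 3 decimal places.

Balanced accuracy = mean of per-class recall.
  setosa: recall = 436/497 = 0.8773
  versicolor: recall = 228/367 = 0.6213
  virginica: recall = 276/351 = 0.7863
Mean = (0.8773 + 0.6213 + 0.7863) / 3 = 0.762

0.762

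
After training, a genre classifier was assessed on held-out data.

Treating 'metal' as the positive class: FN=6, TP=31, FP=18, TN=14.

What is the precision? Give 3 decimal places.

Precision = TP/(TP+FP) = 31/(31+18) = 31/49 = 0.633

0.633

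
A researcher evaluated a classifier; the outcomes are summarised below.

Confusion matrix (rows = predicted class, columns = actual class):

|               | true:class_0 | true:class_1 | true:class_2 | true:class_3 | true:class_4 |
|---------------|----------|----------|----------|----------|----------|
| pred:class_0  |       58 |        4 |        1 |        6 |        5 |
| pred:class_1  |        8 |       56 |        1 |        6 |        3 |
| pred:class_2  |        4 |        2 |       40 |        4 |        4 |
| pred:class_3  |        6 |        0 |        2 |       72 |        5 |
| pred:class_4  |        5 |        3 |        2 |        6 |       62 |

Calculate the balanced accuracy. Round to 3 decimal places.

Balanced accuracy = mean of per-class recall.
  class_0: recall = 58/81 = 0.7160
  class_1: recall = 56/65 = 0.8615
  class_2: recall = 40/46 = 0.8696
  class_3: recall = 72/94 = 0.7660
  class_4: recall = 62/79 = 0.7848
Mean = (0.7160 + 0.8615 + 0.8696 + 0.7660 + 0.7848) / 5 = 0.800

0.800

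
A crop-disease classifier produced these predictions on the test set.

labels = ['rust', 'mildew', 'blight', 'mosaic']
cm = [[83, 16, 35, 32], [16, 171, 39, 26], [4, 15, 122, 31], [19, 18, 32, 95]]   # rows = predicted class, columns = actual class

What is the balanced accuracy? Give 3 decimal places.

0.627

Balanced accuracy = mean of per-class recall.
  rust: recall = 83/122 = 0.6803
  mildew: recall = 171/220 = 0.7773
  blight: recall = 122/228 = 0.5351
  mosaic: recall = 95/184 = 0.5163
Mean = (0.6803 + 0.7773 + 0.5351 + 0.5163) / 4 = 0.627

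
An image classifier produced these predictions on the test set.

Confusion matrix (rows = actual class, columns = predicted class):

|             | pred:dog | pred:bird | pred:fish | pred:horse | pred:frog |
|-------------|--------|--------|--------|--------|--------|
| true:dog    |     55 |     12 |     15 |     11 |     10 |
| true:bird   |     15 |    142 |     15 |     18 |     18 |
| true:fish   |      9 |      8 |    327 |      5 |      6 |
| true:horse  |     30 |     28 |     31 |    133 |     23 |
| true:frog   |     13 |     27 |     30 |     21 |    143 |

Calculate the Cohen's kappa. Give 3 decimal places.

0.610

Observed agreement pₒ = trace/N = 800/1145 = 0.6987
Expected agreement pₑ = Σ (rowᵢ·colᵢ)/N² = (103·122 + 208·217 + 355·418 + 245·188 + 234·200)/1145² = 0.2280
κ = (pₒ − pₑ)/(1 − pₑ) = (0.6987 − 0.2280)/(1 − 0.2280) = 0.610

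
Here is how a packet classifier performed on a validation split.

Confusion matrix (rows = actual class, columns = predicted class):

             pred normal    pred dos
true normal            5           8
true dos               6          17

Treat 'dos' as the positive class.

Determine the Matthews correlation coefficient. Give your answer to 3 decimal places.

0.129

MCC = (TP·TN − FP·FN) / √((TP+FP)(TP+FN)(TN+FP)(TN+FN))
Numerator = 17·5 − 8·6 = 37
Denominator = √(25·23·13·11) = √82225 = 286.7490
MCC = 37 / 286.7490 = 0.129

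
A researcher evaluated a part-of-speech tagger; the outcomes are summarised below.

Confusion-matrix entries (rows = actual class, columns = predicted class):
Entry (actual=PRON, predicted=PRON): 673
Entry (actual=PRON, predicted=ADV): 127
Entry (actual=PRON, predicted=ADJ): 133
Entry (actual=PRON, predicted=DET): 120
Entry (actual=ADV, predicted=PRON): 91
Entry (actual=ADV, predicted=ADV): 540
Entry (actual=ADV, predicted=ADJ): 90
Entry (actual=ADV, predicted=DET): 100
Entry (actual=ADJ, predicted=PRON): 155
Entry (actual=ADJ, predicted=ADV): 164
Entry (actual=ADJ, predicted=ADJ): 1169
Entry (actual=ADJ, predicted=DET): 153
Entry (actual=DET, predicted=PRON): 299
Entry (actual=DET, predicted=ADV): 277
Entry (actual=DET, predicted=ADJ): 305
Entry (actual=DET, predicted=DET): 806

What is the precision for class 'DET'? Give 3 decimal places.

0.684

Take TP from the diagonal, FP from the rest of the 'DET' prediction marginal, FN from the rest of the 'DET' actual marginal.
precision = TP/(TP+FP).
DET: TP=806, FP=120+100+153=373 → 806/1179 = 0.6836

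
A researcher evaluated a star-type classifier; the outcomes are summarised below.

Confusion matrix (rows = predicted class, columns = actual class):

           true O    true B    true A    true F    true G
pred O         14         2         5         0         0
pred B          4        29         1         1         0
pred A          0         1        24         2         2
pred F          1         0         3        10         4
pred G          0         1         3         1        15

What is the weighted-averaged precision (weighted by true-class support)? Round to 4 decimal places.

0.7588

Per-class precision (TP/(TP+FP)):
  O: TP=14, FP=2+5+0+0=7 → 14/21 = 0.66667
  B: TP=29, FP=4+1+1+0=6 → 29/35 = 0.82857
  A: TP=24, FP=0+1+2+2=5 → 24/29 = 0.82759
  F: TP=10, FP=1+0+3+4=8 → 10/18 = 0.55556
  G: TP=15, FP=0+1+3+1=5 → 15/20 = 0.75000
Weighted-precision = Σ (supportᵢ/N)·precisionᵢ with N=123: (19/123)·0.66667 + (33/123)·0.82857 + (36/123)·0.82759 + (14/123)·0.55556 + (21/123)·0.75000 = 0.7588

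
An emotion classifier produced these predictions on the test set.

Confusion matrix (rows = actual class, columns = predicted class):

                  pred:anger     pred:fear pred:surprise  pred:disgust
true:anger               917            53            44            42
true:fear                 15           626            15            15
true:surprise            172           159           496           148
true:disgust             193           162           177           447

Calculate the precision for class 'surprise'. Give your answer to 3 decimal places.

0.678

Treat 'surprise' as positive and all other classes as negative.
precision = TP/(TP+FP).
surprise: TP=496, FP=44+15+177=236 → 496/732 = 0.6776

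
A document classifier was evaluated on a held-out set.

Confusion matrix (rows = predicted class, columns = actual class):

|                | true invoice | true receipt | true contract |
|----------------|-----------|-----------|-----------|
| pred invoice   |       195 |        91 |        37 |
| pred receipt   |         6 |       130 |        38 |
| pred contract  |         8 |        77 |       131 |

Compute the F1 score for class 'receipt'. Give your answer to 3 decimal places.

0.551

Take TP from the diagonal, FP from the rest of the 'receipt' prediction marginal, FN from the rest of the 'receipt' actual marginal.
F1 score = 2·TP/(2·TP+FP+FN).
receipt: TP=130, FP=6+38=44, FN=91+77=168 → 260/472 = 0.5508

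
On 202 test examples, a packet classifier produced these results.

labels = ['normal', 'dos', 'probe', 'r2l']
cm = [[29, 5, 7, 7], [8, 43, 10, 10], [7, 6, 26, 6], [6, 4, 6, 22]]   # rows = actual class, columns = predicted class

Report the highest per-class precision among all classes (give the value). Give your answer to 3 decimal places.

0.741

Per-class precision (TP/(TP+FP)):
  normal: TP=29, FP=8+7+6=21 → 29/50 = 0.5800
  dos: TP=43, FP=5+6+4=15 → 43/58 = 0.7414
  probe: TP=26, FP=7+10+6=23 → 26/49 = 0.5306
  r2l: TP=22, FP=7+10+6=23 → 22/45 = 0.4889
Highest is class 'dos' with precision = 0.741.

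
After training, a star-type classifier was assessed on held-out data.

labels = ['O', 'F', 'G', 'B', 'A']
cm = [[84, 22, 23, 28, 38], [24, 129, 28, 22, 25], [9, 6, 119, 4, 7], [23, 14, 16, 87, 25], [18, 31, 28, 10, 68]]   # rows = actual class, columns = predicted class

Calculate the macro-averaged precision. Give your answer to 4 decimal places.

0.5439

Per-class precision (TP/(TP+FP)):
  O: TP=84, FP=24+9+23+18=74 → 84/158 = 0.53165
  F: TP=129, FP=22+6+14+31=73 → 129/202 = 0.63861
  G: TP=119, FP=23+28+16+28=95 → 119/214 = 0.55607
  B: TP=87, FP=28+22+4+10=64 → 87/151 = 0.57616
  A: TP=68, FP=38+25+7+25=95 → 68/163 = 0.41718
Macro-precision = mean = (0.53165 + 0.63861 + 0.55607 + 0.57616 + 0.41718) / 5 = 0.5439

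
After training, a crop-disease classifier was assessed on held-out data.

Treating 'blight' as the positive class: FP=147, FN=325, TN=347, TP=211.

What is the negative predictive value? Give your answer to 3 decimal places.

0.516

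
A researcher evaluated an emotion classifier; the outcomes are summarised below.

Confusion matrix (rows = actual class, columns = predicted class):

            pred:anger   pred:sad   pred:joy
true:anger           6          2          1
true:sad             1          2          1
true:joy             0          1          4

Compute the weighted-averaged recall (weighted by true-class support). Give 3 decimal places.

0.667

Per-class recall (TP/(TP+FN)):
  anger: TP=6, FN=2+1=3 → 6/9 = 0.6667
  sad: TP=2, FN=1+1=2 → 2/4 = 0.5000
  joy: TP=4, FN=0+1=1 → 4/5 = 0.8000
Weighted-recall = Σ (supportᵢ/N)·recallᵢ with N=18: (9/18)·0.6667 + (4/18)·0.5000 + (5/18)·0.8000 = 0.667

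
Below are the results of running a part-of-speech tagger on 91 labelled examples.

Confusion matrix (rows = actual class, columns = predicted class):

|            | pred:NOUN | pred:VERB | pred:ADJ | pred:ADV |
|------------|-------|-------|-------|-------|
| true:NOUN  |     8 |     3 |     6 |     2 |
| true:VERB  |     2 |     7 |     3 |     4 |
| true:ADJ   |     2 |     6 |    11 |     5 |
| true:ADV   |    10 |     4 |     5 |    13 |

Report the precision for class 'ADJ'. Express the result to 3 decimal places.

0.440

Treat 'ADJ' as positive and all other classes as negative.
precision = TP/(TP+FP).
ADJ: TP=11, FP=6+3+5=14 → 11/25 = 0.4400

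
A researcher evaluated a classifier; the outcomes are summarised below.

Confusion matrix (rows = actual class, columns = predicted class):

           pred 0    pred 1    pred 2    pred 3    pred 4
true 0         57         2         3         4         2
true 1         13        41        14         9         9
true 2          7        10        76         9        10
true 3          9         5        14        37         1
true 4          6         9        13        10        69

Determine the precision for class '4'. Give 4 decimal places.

One-vs-rest for '4': TP = diagonal; FP = other classes predicted '4'; FN = '4' predicted as other.
precision = TP/(TP+FP).
4: TP=69, FP=2+9+10+1=22 → 69/91 = 0.75824

0.7582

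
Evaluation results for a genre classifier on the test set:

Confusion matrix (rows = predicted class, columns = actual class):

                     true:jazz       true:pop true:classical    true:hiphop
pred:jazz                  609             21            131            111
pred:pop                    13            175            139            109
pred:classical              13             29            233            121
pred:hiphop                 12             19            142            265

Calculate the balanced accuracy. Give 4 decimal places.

Balanced accuracy = mean of per-class recall.
  jazz: recall = 609/647 = 0.94127
  pop: recall = 175/244 = 0.71721
  classical: recall = 233/645 = 0.36124
  hiphop: recall = 265/606 = 0.43729
Mean = (0.94127 + 0.71721 + 0.36124 + 0.43729) / 4 = 0.6143

0.6143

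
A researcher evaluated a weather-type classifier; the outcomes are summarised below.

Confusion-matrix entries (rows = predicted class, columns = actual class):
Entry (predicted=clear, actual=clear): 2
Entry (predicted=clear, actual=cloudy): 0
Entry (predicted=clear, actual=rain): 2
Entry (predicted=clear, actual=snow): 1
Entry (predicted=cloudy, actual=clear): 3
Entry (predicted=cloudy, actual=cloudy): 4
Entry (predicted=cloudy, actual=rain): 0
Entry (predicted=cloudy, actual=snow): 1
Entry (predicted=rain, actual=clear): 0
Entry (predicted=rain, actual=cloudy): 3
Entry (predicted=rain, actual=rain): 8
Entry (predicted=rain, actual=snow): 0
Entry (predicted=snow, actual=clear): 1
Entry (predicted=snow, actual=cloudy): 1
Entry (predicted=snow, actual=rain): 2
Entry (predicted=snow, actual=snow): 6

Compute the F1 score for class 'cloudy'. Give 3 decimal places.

Treat 'cloudy' as positive and all other classes as negative.
F1 score = 2·TP/(2·TP+FP+FN).
cloudy: TP=4, FP=3+0+1=4, FN=0+3+1=4 → 8/16 = 0.5000

0.500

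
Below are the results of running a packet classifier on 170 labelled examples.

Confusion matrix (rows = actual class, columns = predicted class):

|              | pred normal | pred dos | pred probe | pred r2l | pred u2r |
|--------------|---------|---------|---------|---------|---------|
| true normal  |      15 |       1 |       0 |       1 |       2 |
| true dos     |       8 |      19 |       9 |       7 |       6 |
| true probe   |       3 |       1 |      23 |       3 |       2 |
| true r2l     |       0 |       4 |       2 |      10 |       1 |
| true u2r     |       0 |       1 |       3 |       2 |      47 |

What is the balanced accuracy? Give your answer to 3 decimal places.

Balanced accuracy = mean of per-class recall.
  normal: recall = 15/19 = 0.7895
  dos: recall = 19/49 = 0.3878
  probe: recall = 23/32 = 0.7188
  r2l: recall = 10/17 = 0.5882
  u2r: recall = 47/53 = 0.8868
Mean = (0.7895 + 0.3878 + 0.7188 + 0.5882 + 0.8868) / 5 = 0.674

0.674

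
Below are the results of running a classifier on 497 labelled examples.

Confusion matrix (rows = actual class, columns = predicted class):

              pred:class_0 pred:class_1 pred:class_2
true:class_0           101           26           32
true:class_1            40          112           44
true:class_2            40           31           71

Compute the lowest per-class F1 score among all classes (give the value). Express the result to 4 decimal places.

Per-class F1 score (2·TP/(2·TP+FP+FN)):
  class_0: TP=101, FP=40+40=80, FN=26+32=58 → 202/340 = 0.59412
  class_1: TP=112, FP=26+31=57, FN=40+44=84 → 224/365 = 0.61370
  class_2: TP=71, FP=32+44=76, FN=40+31=71 → 142/289 = 0.49135
Lowest is class 'class_2' with F1 score = 0.4913.

0.4913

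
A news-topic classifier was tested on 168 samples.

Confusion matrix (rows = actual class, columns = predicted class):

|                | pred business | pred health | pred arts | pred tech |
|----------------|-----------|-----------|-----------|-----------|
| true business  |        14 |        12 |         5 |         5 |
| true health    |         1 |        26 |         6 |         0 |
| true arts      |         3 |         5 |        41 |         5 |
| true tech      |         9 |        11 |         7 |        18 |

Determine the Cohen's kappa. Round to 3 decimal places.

Observed agreement pₒ = trace/N = 99/168 = 0.5893
Expected agreement pₑ = Σ (rowᵢ·colᵢ)/N² = (36·27 + 33·54 + 54·59 + 45·28)/168² = 0.2551
κ = (pₒ − pₑ)/(1 − pₑ) = (0.5893 − 0.2551)/(1 − 0.2551) = 0.449

0.449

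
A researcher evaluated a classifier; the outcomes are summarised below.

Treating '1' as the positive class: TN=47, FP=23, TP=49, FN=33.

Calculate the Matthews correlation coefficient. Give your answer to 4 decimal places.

0.2685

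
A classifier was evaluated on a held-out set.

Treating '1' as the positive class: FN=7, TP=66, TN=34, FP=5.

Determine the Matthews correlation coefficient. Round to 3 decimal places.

MCC = (TP·TN − FP·FN) / √((TP+FP)(TP+FN)(TN+FP)(TN+FN))
Numerator = 66·34 − 5·7 = 2209
Denominator = √(71·73·39·41) = √8287617 = 2878.8222
MCC = 2209 / 2878.8222 = 0.767

0.767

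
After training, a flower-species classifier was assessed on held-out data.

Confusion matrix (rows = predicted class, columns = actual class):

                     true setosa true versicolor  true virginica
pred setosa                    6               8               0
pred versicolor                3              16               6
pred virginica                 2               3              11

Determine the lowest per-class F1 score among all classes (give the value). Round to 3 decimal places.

Per-class F1 score (2·TP/(2·TP+FP+FN)):
  setosa: TP=6, FP=8+0=8, FN=3+2=5 → 12/25 = 0.4800
  versicolor: TP=16, FP=3+6=9, FN=8+3=11 → 32/52 = 0.6154
  virginica: TP=11, FP=2+3=5, FN=0+6=6 → 22/33 = 0.6667
Lowest is class 'setosa' with F1 score = 0.480.

0.480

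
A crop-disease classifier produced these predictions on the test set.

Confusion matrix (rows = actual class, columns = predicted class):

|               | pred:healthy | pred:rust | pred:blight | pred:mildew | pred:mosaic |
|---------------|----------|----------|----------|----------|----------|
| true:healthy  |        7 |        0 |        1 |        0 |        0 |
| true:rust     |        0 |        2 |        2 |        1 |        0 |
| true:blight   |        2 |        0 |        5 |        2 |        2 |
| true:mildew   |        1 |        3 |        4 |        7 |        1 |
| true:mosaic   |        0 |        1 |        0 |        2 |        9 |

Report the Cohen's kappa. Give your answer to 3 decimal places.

0.462

Observed agreement pₒ = trace/N = 30/52 = 0.5769
Expected agreement pₑ = Σ (rowᵢ·colᵢ)/N² = (8·10 + 5·6 + 11·12 + 16·12 + 12·12)/52² = 0.2138
κ = (pₒ − pₑ)/(1 − pₑ) = (0.5769 − 0.2138)/(1 − 0.2138) = 0.462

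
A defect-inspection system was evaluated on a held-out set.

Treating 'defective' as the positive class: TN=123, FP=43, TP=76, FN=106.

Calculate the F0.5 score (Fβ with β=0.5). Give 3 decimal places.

0.578

Fβ = (1+β²)·TP / ((1+β²)·TP + β²·FN + FP), with β²=1/4
= 1.25·76 / (1.25·76 + 0.25·106 + 43) = 0.578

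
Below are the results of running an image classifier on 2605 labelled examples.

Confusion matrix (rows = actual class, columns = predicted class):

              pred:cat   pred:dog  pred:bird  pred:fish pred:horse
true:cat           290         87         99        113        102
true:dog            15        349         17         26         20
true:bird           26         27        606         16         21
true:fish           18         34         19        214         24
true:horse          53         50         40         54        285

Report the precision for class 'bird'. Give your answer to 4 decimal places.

Treat 'bird' as positive and all other classes as negative.
precision = TP/(TP+FP).
bird: TP=606, FP=99+17+19+40=175 → 606/781 = 0.77593

0.7759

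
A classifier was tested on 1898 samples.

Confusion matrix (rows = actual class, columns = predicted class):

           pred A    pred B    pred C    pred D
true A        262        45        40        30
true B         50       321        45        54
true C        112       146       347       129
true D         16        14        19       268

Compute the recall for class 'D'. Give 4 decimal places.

recall = TP/(TP+FN).
D: TP=268, FN=16+14+19=49 → 268/317 = 0.84543

0.8454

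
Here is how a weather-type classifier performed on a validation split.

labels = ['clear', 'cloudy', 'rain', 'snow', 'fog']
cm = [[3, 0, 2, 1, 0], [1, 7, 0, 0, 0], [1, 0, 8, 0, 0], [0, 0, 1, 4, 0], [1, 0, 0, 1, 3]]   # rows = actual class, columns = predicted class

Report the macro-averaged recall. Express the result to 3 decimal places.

Per-class recall (TP/(TP+FN)):
  clear: TP=3, FN=0+2+1+0=3 → 3/6 = 0.5000
  cloudy: TP=7, FN=1+0+0+0=1 → 7/8 = 0.8750
  rain: TP=8, FN=1+0+0+0=1 → 8/9 = 0.8889
  snow: TP=4, FN=0+0+1+0=1 → 4/5 = 0.8000
  fog: TP=3, FN=1+0+0+1=2 → 3/5 = 0.6000
Macro-recall = mean = (0.5000 + 0.8750 + 0.8889 + 0.8000 + 0.6000) / 5 = 0.733

0.733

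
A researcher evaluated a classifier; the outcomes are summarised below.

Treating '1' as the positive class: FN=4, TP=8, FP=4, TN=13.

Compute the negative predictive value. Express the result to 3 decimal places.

NPV = TN/(TN+FN) = 13/(13+4) = 0.765

0.765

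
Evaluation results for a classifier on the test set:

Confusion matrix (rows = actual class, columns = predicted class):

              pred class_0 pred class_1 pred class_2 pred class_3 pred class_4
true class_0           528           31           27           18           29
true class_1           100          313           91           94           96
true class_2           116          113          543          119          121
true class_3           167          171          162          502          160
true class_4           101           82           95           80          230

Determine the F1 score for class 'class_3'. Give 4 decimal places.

F1 score = 2·TP/(2·TP+FP+FN).
class_3: TP=502, FP=18+94+119+80=311, FN=167+171+162+160=660 → 1004/1975 = 0.50835

0.5084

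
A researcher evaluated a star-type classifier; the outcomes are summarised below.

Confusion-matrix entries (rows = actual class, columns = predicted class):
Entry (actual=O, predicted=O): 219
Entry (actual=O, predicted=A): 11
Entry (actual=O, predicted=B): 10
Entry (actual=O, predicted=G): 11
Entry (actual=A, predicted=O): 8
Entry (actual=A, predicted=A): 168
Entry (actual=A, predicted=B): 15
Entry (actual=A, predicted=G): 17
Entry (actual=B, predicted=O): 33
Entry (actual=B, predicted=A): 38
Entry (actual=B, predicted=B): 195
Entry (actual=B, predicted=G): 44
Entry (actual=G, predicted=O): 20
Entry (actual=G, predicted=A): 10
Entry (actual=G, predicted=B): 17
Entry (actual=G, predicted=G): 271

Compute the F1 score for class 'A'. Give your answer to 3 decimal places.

0.772

F1 score = 2·TP/(2·TP+FP+FN).
A: TP=168, FP=11+38+10=59, FN=8+15+17=40 → 336/435 = 0.7724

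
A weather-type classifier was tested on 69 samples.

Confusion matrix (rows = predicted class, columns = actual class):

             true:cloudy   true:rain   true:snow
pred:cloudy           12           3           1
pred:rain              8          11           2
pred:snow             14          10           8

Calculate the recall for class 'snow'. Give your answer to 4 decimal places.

0.7273

Treat 'snow' as positive and all other classes as negative.
recall = TP/(TP+FN).
snow: TP=8, FN=1+2=3 → 8/11 = 0.72727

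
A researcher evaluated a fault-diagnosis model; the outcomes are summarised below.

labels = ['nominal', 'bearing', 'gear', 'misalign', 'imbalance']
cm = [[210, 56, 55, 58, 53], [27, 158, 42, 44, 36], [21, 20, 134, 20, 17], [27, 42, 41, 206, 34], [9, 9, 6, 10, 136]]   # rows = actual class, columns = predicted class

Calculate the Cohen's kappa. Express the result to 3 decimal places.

Observed agreement pₒ = trace/N = 844/1471 = 0.5738
Expected agreement pₑ = Σ (rowᵢ·colᵢ)/N² = (432·294 + 307·285 + 212·278 + 350·338 + 170·276)/1471² = 0.2027
κ = (pₒ − pₑ)/(1 − pₑ) = (0.5738 − 0.2027)/(1 − 0.2027) = 0.465

0.465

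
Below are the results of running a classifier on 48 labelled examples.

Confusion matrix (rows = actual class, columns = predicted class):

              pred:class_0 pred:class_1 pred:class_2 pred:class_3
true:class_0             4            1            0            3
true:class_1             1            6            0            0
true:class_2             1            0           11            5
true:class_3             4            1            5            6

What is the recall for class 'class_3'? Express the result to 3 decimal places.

0.375

recall = TP/(TP+FN).
class_3: TP=6, FN=4+1+5=10 → 6/16 = 0.3750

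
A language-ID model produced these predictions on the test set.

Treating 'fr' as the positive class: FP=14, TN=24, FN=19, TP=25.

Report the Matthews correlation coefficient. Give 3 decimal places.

MCC = (TP·TN − FP·FN) / √((TP+FP)(TP+FN)(TN+FP)(TN+FN))
Numerator = 25·24 − 14·19 = 334
Denominator = √(39·44·38·43) = √2803944 = 1674.4981
MCC = 334 / 1674.4981 = 0.199

0.199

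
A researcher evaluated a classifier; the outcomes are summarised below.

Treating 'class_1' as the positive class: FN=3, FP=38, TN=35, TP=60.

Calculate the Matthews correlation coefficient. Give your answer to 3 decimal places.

MCC = (TP·TN − FP·FN) / √((TP+FP)(TP+FN)(TN+FP)(TN+FN))
Numerator = 60·35 − 38·3 = 1986
Denominator = √(98·63·73·38) = √17126676 = 4138.4388
MCC = 1986 / 4138.4388 = 0.480

0.480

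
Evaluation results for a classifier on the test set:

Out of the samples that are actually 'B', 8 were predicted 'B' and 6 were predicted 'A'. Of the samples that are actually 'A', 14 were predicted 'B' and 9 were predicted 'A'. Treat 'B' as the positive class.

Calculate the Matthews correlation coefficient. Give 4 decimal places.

-0.0368

MCC = (TP·TN − FP·FN) / √((TP+FP)(TP+FN)(TN+FP)(TN+FN))
Numerator = 8·9 − 14·6 = -12
Denominator = √(22·14·23·15) = √106260 = 325.9755
MCC = -12 / 325.9755 = -0.0368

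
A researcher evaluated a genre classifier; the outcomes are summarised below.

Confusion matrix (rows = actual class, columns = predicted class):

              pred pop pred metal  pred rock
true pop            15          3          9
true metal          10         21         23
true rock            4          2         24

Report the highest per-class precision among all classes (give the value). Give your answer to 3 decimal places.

Per-class precision (TP/(TP+FP)):
  pop: TP=15, FP=10+4=14 → 15/29 = 0.5172
  metal: TP=21, FP=3+2=5 → 21/26 = 0.8077
  rock: TP=24, FP=9+23=32 → 24/56 = 0.4286
Highest is class 'metal' with precision = 0.808.

0.808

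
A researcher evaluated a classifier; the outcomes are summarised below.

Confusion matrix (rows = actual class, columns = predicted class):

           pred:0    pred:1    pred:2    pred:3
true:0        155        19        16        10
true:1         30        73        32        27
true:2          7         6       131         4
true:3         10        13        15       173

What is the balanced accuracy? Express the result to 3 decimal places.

0.733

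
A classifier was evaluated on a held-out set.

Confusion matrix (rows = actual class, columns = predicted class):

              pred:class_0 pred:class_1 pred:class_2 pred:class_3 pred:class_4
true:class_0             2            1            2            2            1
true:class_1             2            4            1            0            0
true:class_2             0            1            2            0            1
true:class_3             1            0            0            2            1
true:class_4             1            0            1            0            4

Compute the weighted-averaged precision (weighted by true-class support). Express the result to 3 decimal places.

0.486

Per-class precision (TP/(TP+FP)):
  class_0: TP=2, FP=2+0+1+1=4 → 2/6 = 0.3333
  class_1: TP=4, FP=1+1+0+0=2 → 4/6 = 0.6667
  class_2: TP=2, FP=2+1+0+1=4 → 2/6 = 0.3333
  class_3: TP=2, FP=2+0+0+0=2 → 2/4 = 0.5000
  class_4: TP=4, FP=1+0+1+1=3 → 4/7 = 0.5714
Weighted-precision = Σ (supportᵢ/N)·precisionᵢ with N=29: (8/29)·0.3333 + (7/29)·0.6667 + (4/29)·0.3333 + (4/29)·0.5000 + (6/29)·0.5714 = 0.486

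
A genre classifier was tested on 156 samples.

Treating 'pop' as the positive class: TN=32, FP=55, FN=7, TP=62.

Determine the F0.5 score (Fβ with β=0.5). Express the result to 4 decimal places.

Fβ = (1+β²)·TP / ((1+β²)·TP + β²·FN + FP), with β²=1/4
= 1.25·62 / (1.25·62 + 0.25·7 + 55) = 0.5773

0.5773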